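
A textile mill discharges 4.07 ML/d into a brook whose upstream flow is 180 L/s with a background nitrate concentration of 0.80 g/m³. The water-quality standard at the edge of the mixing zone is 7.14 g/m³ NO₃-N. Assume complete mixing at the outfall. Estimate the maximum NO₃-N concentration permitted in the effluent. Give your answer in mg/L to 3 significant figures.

31.4 mg/L

4.07 ML/d = 0.04711 m³/s.
180 L/s = 0.18 m³/s.
Mass balance: 7.14·0.2271 = 0.04711·Cₑ + 0.18·0.8.
Cₑ = (1.622 − 0.144) / 0.04711 = 31.37 mg/L.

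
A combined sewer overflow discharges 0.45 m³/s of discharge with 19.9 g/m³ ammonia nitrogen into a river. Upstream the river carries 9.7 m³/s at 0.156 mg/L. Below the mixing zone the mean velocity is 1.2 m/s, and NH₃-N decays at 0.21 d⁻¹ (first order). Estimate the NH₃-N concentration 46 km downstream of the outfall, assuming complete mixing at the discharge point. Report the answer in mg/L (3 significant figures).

0.940 mg/L

After complete mixing, C₀ = (0.45·19.9 + 9.7·0.156) / 10.15 = 1.031 mg/L.
Travel time t = 4.6e+04 m / 1.2 m/s = 3.833e+04 s = 0.4437 d.
C = 1.031·exp(−0.21·0.4437) = 1.031·0.911 = 0.9396 mg/L.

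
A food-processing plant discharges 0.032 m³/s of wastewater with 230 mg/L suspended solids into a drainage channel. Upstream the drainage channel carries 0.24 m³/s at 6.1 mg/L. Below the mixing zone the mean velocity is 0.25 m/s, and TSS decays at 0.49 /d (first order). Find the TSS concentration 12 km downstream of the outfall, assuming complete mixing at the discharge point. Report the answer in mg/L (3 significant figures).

After complete mixing, C₀ = (0.032·230 + 0.24·6.1) / 0.272 = 32.44 mg/L.
Travel time t = 1.2e+04 m / 0.25 m/s = 4.8e+04 s = 0.5556 d.
C = 32.44·exp(−0.49·0.5556) = 32.44·0.7617 = 24.71 mg/L.

24.7 mg/L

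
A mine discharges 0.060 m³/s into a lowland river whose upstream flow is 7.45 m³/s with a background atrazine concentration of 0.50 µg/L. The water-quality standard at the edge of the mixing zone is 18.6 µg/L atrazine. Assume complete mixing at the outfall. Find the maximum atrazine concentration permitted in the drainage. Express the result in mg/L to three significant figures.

2.27 mg/L

0.50 µg/L = 0.0005 mg/L.
18.6 µg/L = 0.0186 mg/L.
Mass balance: 0.0186·7.51 = 0.06·Cₑ + 7.45·0.0005.
Cₑ = (0.1397 − 0.003725) / 0.06 = 2.266 mg/L.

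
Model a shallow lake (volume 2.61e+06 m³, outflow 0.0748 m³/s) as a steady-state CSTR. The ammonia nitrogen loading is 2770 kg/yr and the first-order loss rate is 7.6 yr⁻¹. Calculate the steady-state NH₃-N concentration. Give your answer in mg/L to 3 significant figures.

Outflow Q = 0.0748 m³/s × 3.156e+07 s/yr = 2.361e+06 m³/yr.
Steady-state CSTR mass balance: W = Q·C + k·V·C, so C = W/(Q + kV).
Q + kV = 2.361e+06 + 7.6·2.61e+06 = 2.22e+07 m³/yr.
C = 2770/2.22e+07 = 0.0001248 kg/m³ = 0.1248 mg/L.

0.125 mg/L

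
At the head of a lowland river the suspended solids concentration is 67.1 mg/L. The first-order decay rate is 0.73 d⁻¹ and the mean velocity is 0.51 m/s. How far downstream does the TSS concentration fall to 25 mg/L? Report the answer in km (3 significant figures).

From C = C₀·e^(−kt), t = ln(C₀/C)/k = ln(67.1/25)/0.73 = 0.9873/0.73 = 1.352 d.
Distance = v·t = 0.51 m/s × 1.169e+05 s = 5.96e+04 m = 59.6 km.

59.6 km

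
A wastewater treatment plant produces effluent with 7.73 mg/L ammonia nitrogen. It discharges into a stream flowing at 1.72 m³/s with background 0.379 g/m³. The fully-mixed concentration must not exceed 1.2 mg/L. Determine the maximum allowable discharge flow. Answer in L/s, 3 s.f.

216 L/s

Mass balance at complete mixing: C_std·(Q_w + Q_r) = Q_w·C_e + Q_r·C_b.
Rearranging, Q_w = Q_r·(C_std − C_b)/(C_e − C_std) = 1.72·(1.2 − 0.379) / (7.73 − 1.2) = 0.2163 m³/s.
= 216.3 L/s.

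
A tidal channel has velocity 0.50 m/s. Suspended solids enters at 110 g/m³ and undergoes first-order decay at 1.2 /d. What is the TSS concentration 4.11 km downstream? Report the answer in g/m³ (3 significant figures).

Travel time t = 4.11 km / 0.50 m/s = 4110/0.50 = 8220 s = 0.09514 d.
First-order decay: C = 110·exp(−1.2·0.09514) = 110·0.8921 = 98.13 g/m³.

98.1 g/m³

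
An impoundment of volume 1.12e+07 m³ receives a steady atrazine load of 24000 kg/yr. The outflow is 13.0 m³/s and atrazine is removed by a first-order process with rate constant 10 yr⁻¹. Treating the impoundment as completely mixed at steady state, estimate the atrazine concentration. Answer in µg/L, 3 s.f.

Outflow Q = 13.0 m³/s × 3.156e+07 s/yr = 4.102e+08 m³/yr.
Steady-state CSTR mass balance: W = Q·C + k·V·C, so C = W/(Q + kV).
Q + kV = 4.102e+08 + 10·1.12e+07 = 5.222e+08 m³/yr.
C = 24000/5.222e+08 = 4.596e-05 kg/m³ = 0.04596 mg/L = 45.96 µg/L.

46.0 µg/L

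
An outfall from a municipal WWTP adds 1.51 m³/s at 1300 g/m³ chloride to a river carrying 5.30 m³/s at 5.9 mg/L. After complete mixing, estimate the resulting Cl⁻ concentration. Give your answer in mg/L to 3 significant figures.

293 mg/L

By mass balance at complete mixing, C = (1.51·1300 + 5.3·5.9) / (1.51 + 5.3) = 1994/6.81 = 292.8 mg/L.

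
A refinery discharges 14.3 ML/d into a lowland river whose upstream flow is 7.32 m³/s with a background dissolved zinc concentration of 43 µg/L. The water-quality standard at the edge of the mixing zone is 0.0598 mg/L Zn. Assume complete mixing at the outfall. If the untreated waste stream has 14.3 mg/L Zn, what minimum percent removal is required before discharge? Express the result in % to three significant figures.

94.4 %

14.3 ML/d = 0.1655 m³/s.
43 µg/L = 0.043 mg/L.
Mass balance: 0.0598·7.486 = 0.1655·Cₑ + 7.32·0.043.
Cₑ = (0.4476 − 0.3148) / 0.1655 = 0.8028 mg/L.
Required removal = 1 − 0.8028/14.3 = 94.39 %.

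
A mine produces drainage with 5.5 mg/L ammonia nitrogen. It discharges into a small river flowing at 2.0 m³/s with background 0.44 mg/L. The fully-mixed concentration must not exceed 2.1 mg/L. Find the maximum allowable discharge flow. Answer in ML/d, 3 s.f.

84.4 ML/d

Mass balance at complete mixing: C_std·(Q_w + Q_r) = Q_w·C_e + Q_r·C_b.
Rearranging, Q_w = Q_r·(C_std − C_b)/(C_e − C_std) = 2.0·(2.1 − 0.44) / (5.5 − 2.1) = 0.9765 m³/s.
= 84.37 ML/d.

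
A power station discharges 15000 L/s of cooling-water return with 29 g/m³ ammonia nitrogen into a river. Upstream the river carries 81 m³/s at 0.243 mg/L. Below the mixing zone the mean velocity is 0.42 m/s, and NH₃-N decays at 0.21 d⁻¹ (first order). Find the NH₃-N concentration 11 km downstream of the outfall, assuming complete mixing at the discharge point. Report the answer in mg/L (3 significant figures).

15000 L/s = 15 m³/s.
After complete mixing, C₀ = (15·29 + 81·0.243) / 96 = 4.736 mg/L.
Travel time t = 1.1e+04 m / 0.42 m/s = 2.619e+04 s = 0.3031 d.
C = 4.736·exp(−0.21·0.3031) = 4.736·0.9383 = 4.444 mg/L.

4.44 mg/L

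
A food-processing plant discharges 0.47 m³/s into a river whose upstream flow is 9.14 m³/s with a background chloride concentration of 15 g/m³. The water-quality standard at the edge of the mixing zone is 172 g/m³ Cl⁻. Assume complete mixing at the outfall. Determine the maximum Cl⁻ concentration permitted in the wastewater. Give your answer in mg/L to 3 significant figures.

Mass balance: 172·9.61 = 0.47·Cₑ + 9.14·15.
Cₑ = (1653 − 137.1) / 0.47 = 3225 mg/L.

3230 mg/L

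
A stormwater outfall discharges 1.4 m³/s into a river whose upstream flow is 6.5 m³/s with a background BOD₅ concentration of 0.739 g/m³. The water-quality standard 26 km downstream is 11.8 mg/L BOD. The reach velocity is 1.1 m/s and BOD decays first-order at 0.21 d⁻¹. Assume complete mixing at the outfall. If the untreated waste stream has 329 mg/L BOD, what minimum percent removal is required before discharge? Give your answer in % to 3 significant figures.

79.6 %

Travel time to the compliance point: t = 2.6e+04/1.1 = 2.364e+04 s = 0.2736 d; decay factor exp(−0.21·0.2736) = 0.9442.
So the concentration just after mixing may be at most 11.8/0.9442 = 12.5 mg/L.
Mass balance: 12.5·7.9 = 1.4·Cₑ + 6.5·0.739.
Cₑ = (98.73 − 4.803) / 1.4 = 67.09 mg/L.
Required removal = 1 − 67.09/329 = 79.61 %.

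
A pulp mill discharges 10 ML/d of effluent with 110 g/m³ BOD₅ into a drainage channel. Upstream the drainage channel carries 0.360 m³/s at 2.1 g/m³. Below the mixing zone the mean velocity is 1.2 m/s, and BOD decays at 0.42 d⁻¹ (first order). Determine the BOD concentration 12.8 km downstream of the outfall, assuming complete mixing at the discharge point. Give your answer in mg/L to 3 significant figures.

26.9 mg/L

10 ML/d = 0.1157 m³/s.
After complete mixing, C₀ = (0.1157·110 + 0.36·2.1) / 0.4757 = 28.35 mg/L.
Travel time t = 1.28e+04 m / 1.2 m/s = 1.067e+04 s = 0.1235 d.
C = 28.35·exp(−0.42·0.1235) = 28.35·0.9495 = 26.92 mg/L.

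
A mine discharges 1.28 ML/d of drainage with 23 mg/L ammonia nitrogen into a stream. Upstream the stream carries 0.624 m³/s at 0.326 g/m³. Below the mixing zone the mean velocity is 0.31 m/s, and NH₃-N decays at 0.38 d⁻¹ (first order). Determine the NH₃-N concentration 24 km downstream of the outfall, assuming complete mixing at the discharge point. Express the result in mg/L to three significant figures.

1.28 ML/d = 0.01481 m³/s.
After complete mixing, C₀ = (0.01481·23 + 0.624·0.326) / 0.6388 = 0.8518 mg/L.
Travel time t = 2.4e+04 m / 0.31 m/s = 7.742e+04 s = 0.8961 d.
C = 0.8518·exp(−0.38·0.8961) = 0.8518·0.7114 = 0.606 mg/L.

0.606 mg/L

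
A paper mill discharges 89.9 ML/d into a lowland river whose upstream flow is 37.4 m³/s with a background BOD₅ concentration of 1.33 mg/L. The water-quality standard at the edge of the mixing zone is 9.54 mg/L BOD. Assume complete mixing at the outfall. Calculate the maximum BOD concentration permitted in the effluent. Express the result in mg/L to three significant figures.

89.9 ML/d = 1.041 m³/s.
Mass balance: 9.54·38.44 = 1.041·Cₑ + 37.4·1.33.
Cₑ = (366.7 − 49.74) / 1.041 = 304.6 mg/L.

305 mg/L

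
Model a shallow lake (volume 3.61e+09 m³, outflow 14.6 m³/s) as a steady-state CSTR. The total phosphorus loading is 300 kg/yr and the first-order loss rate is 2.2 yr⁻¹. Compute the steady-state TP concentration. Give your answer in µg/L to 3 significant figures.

0.0357 µg/L

Outflow Q = 14.6 m³/s × 3.156e+07 s/yr = 4.607e+08 m³/yr.
Steady-state CSTR mass balance: W = Q·C + k·V·C, so C = W/(Q + kV).
Q + kV = 4.607e+08 + 2.2·3.61e+09 = 8.403e+09 m³/yr.
C = 300/8.403e+09 = 3.57e-08 kg/m³ = 3.57e-05 mg/L = 0.0357 µg/L.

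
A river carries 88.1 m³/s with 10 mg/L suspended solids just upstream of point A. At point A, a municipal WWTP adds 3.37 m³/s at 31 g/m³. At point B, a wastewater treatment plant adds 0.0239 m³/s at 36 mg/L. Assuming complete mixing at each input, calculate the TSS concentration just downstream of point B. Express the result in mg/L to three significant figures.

10.8 mg/L

After input A: C = (88.1·10 + 3.37·31) / 91.47 = 10.77 mg/L.
After input B: C = (91.47·10.77 + 0.0239·36) / 91.49 = 10.78 mg/L.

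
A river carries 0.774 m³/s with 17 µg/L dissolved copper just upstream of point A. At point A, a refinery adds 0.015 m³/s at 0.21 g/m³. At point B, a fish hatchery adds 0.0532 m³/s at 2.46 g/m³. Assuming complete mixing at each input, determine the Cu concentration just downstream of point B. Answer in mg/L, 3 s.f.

17 µg/L = 0.017 mg/L.
After input A: C = (0.774·0.017 + 0.015·0.21) / 0.789 = 0.02067 mg/L.
After input B: C = (0.789·0.02067 + 0.0532·2.46) / 0.8422 = 0.1748 mg/L.

0.175 mg/L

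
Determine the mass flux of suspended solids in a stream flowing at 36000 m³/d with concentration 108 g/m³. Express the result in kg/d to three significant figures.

3890 kg/d

36000 m³/d = 0.4167 m³/s.
Mass flux = Q·C = 0.4167 m³/s × 108 g/m³ = 45 g/s.
= 45 g/s × 86.4 = 3888 kg/d.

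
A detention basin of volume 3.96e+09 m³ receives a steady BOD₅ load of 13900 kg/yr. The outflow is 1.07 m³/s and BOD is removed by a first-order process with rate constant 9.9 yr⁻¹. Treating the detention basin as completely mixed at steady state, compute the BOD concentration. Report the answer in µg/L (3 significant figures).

Outflow Q = 1.07 m³/s × 3.156e+07 s/yr = 3.377e+07 m³/yr.
Steady-state CSTR mass balance: W = Q·C + k·V·C, so C = W/(Q + kV).
Q + kV = 3.377e+07 + 9.9·3.96e+09 = 3.924e+10 m³/yr.
C = 13900/3.924e+10 = 3.543e-07 kg/m³ = 0.0003543 mg/L = 0.3543 µg/L.

0.354 µg/L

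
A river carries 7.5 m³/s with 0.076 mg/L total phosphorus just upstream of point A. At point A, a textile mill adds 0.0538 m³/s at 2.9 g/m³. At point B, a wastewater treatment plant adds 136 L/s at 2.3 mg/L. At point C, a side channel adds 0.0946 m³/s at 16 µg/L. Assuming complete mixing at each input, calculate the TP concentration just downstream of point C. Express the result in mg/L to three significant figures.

0.134 mg/L

After input A: C = (7.5·0.076 + 0.0538·2.9) / 7.554 = 0.09611 mg/L.
136 L/s = 0.136 m³/s.
After input B: C = (7.554·0.09611 + 0.136·2.3) / 7.69 = 0.1351 mg/L.
16 µg/L = 0.016 mg/L.
After input C: C = (7.69·0.1351 + 0.0946·0.016) / 7.784 = 0.1336 mg/L.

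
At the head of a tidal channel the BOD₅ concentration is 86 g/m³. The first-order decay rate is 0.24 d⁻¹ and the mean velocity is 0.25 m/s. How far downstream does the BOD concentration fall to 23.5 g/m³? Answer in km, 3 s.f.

From C = C₀·e^(−kt), t = ln(C₀/C)/k = ln(86/23.5)/0.24 = 1.297/0.24 = 5.406 d.
Distance = v·t = 0.25 m/s × 4.67e+05 s = 1.168e+05 m = 116.8 km.

117 km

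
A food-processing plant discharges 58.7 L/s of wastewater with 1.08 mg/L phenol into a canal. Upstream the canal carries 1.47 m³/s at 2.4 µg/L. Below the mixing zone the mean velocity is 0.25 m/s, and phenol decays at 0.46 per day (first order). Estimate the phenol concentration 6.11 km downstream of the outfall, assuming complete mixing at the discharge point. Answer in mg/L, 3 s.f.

0.0384 mg/L

58.7 L/s = 0.0587 m³/s.
2.4 µg/L = 0.0024 mg/L.
After complete mixing, C₀ = (0.0587·1.08 + 1.47·0.0024) / 1.529 = 0.04378 mg/L.
Travel time t = 6110 m / 0.25 m/s = 2.444e+04 s = 0.2829 d.
C = 0.04378·exp(−0.46·0.2829) = 0.04378·0.878 = 0.03844 mg/L.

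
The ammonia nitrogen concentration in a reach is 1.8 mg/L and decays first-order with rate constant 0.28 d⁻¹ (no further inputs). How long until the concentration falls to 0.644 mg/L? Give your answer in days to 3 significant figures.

3.67 d

t = ln(C₀/C)/k = ln(1.8/0.644)/0.28 = 1.028/0.28 = 3.671 d.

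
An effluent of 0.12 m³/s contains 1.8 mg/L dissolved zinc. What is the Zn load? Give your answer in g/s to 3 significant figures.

0.216 g/s

Mass flux = Q·C = 0.12 m³/s × 1.8 g/m³ = 0.216 g/s.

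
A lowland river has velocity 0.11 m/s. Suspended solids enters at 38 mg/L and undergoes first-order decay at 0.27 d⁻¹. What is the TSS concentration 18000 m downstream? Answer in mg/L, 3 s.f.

22.8 mg/L

Travel time t = 18000 m / 0.11 m/s = 1.8e+04/0.11 = 1.636e+05 s = 1.894 d.
First-order decay: C = 38·exp(−0.27·1.894) = 38·0.5997 = 22.79 mg/L.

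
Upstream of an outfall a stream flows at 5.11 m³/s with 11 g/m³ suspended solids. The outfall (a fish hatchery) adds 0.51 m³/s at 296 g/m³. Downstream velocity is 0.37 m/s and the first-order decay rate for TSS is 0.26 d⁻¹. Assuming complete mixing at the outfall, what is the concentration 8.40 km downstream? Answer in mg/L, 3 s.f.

34.4 mg/L

After complete mixing, C₀ = (0.51·296 + 5.11·11) / 5.62 = 36.86 mg/L.
Travel time t = 8400 m / 0.37 m/s = 2.27e+04 s = 0.2628 d.
C = 36.86·exp(−0.26·0.2628) = 36.86·0.934 = 34.43 mg/L.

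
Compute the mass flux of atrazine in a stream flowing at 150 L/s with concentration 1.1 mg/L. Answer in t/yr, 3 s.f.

5.21 t/yr

150 L/s = 0.15 m³/s.
Mass flux = Q·C = 0.15 m³/s × 1.1 g/m³ = 0.165 g/s.
= 0.165 g/s × 31.56 = 5.207 t/yr.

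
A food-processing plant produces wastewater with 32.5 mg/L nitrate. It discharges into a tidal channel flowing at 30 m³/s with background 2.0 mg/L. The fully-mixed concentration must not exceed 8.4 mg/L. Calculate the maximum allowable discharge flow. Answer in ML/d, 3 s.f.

Mass balance at complete mixing: C_std·(Q_w + Q_r) = Q_w·C_e + Q_r·C_b.
Rearranging, Q_w = Q_r·(C_std − C_b)/(C_e − C_std) = 30·(8.4 − 2) / (32.5 − 8.4) = 7.967 m³/s.
= 688.3 ML/d.

688 ML/d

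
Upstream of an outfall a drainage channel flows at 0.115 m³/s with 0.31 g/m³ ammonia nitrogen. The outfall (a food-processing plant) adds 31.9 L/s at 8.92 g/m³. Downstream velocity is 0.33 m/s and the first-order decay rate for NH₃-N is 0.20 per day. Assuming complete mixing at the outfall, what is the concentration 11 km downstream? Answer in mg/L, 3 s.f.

2.02 mg/L

31.9 L/s = 0.0319 m³/s.
After complete mixing, C₀ = (0.0319·8.92 + 0.115·0.31) / 0.1469 = 2.18 mg/L.
Travel time t = 1.1e+04 m / 0.33 m/s = 3.333e+04 s = 0.3858 d.
C = 2.18·exp(−0.20·0.3858) = 2.18·0.9257 = 2.018 mg/L.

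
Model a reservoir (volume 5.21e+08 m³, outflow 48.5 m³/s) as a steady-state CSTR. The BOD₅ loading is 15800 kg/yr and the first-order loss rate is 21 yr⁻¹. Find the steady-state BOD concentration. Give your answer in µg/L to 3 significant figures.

1.27 µg/L

Outflow Q = 48.5 m³/s × 3.156e+07 s/yr = 1.531e+09 m³/yr.
Steady-state CSTR mass balance: W = Q·C + k·V·C, so C = W/(Q + kV).
Q + kV = 1.531e+09 + 21·5.21e+08 = 1.247e+10 m³/yr.
C = 15800/1.247e+10 = 1.267e-06 kg/m³ = 0.001267 mg/L = 1.267 µg/L.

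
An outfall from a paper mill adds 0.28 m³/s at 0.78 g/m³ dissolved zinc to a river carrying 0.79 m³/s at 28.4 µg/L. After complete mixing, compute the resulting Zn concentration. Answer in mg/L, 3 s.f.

0.225 mg/L

28.4 µg/L = 0.0284 mg/L.
By mass balance at complete mixing, C = (0.28·0.78 + 0.79·0.0284) / (0.28 + 0.79) = 0.2408/1.07 = 0.2251 mg/L.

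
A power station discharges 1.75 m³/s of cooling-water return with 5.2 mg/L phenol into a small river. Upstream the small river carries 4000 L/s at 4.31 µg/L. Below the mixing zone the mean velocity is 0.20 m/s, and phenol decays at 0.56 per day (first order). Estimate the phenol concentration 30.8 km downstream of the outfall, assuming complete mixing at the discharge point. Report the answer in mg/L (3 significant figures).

4000 L/s = 4 m³/s.
4.31 µg/L = 0.00431 mg/L.
After complete mixing, C₀ = (1.75·5.2 + 4·0.00431) / 5.75 = 1.586 mg/L.
Travel time t = 3.08e+04 m / 0.20 m/s = 1.54e+05 s = 1.782 d.
C = 1.586·exp(−0.56·1.782) = 1.586·0.3686 = 0.5844 mg/L.

0.584 mg/L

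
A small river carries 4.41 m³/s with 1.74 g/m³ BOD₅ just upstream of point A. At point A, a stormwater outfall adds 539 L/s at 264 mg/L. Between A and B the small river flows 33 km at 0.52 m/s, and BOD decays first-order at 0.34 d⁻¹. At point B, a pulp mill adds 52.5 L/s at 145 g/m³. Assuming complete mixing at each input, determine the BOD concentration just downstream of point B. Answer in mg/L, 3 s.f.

539 L/s = 0.539 m³/s.
After input A: C = (4.41·1.74 + 0.539·264) / 4.949 = 30.3 mg/L.
Over the 33 km reach to input B (t = 6.346e+04 s = 0.7345 d), decay gives C = 30.3·exp(−0.34·0.7345) = 23.61 mg/L.
52.5 L/s = 0.0525 m³/s.
After input B: C = (4.949·23.61 + 0.0525·145) / 5.002 = 24.88 mg/L.

24.9 mg/L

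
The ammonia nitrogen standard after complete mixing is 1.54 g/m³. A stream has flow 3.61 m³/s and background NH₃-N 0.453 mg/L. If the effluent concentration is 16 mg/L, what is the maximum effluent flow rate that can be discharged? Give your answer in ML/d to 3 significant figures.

Mass balance at complete mixing: C_std·(Q_w + Q_r) = Q_w·C_e + Q_r·C_b.
Rearranging, Q_w = Q_r·(C_std − C_b)/(C_e − C_std) = 3.61·(1.54 − 0.453) / (16 − 1.54) = 0.2714 m³/s.
= 23.45 ML/d.

23.4 ML/d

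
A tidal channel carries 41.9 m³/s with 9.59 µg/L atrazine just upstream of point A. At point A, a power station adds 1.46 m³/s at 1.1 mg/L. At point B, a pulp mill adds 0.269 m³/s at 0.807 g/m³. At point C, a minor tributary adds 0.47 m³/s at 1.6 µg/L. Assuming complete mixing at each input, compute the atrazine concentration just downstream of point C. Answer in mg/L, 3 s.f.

9.59 µg/L = 0.00959 mg/L.
After input A: C = (41.9·0.00959 + 1.46·1.1) / 43.36 = 0.04631 mg/L.
After input B: C = (43.36·0.04631 + 0.269·0.807) / 43.63 = 0.051 mg/L.
1.6 µg/L = 0.0016 mg/L.
After input C: C = (43.63·0.051 + 0.47·0.0016) / 44.1 = 0.05047 mg/L.

0.0505 mg/L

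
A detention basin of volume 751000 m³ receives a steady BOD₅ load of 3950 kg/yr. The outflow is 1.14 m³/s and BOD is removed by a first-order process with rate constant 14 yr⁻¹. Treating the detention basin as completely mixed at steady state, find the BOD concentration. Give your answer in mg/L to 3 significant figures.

Outflow Q = 1.14 m³/s × 3.156e+07 s/yr = 3.598e+07 m³/yr.
Steady-state CSTR mass balance: W = Q·C + k·V·C, so C = W/(Q + kV).
Q + kV = 3.598e+07 + 14·751000 = 4.649e+07 m³/yr.
C = 3950/4.649e+07 = 8.497e-05 kg/m³ = 0.08497 mg/L.

0.0850 mg/L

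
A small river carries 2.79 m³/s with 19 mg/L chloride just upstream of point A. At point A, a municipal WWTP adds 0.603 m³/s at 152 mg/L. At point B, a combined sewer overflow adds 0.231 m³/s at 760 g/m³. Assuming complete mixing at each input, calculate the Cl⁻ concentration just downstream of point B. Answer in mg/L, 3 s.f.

After input A: C = (2.79·19 + 0.603·152) / 3.393 = 42.64 mg/L.
After input B: C = (3.393·42.64 + 0.231·760) / 3.624 = 88.36 mg/L.

88.4 mg/L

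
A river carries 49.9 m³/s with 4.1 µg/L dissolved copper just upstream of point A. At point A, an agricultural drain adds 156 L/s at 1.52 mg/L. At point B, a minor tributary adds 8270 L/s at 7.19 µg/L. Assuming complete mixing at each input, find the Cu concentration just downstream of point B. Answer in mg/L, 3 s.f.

4.1 µg/L = 0.0041 mg/L.
156 L/s = 0.156 m³/s.
After input A: C = (49.9·0.0041 + 0.156·1.52) / 50.06 = 0.008824 mg/L.
8270 L/s = 8.27 m³/s.
7.19 µg/L = 0.00719 mg/L.
After input B: C = (50.06·0.008824 + 8.27·0.00719) / 58.33 = 0.008593 mg/L.

0.00859 mg/L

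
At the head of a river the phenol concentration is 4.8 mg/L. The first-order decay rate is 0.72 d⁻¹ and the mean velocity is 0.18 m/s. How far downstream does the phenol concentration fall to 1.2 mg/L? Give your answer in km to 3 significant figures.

29.9 km

From C = C₀·e^(−kt), t = ln(C₀/C)/k = ln(4.8/1.2)/0.72 = 1.386/0.72 = 1.925 d.
Distance = v·t = 0.18 m/s × 1.664e+05 s = 2.994e+04 m = 29.94 km.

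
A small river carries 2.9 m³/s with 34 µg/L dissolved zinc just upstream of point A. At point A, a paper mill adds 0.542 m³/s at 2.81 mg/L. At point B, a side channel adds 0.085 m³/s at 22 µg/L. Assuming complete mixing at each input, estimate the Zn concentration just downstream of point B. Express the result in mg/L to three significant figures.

34 µg/L = 0.034 mg/L.
After input A: C = (2.9·0.034 + 0.542·2.81) / 3.442 = 0.4711 mg/L.
22 µg/L = 0.022 mg/L.
After input B: C = (3.442·0.4711 + 0.085·0.022) / 3.527 = 0.4603 mg/L.

0.460 mg/L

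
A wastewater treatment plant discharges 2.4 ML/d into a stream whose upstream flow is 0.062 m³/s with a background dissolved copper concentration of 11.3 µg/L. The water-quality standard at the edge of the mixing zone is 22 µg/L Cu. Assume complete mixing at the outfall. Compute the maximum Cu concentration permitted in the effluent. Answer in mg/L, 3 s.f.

0.0459 mg/L

2.4 ML/d = 0.02778 m³/s.
11.3 µg/L = 0.0113 mg/L.
22 µg/L = 0.022 mg/L.
Mass balance: 0.022·0.08978 = 0.02778·Cₑ + 0.062·0.0113.
Cₑ = (0.001975 − 0.0007006) / 0.02778 = 0.04588 mg/L.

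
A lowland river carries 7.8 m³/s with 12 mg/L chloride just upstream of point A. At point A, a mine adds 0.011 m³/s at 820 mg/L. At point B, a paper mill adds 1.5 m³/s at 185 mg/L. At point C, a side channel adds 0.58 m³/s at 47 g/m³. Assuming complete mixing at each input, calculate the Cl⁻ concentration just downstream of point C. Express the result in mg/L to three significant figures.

After input A: C = (7.8·12 + 0.011·820) / 7.811 = 13.14 mg/L.
After input B: C = (7.811·13.14 + 1.5·185) / 9.311 = 40.82 mg/L.
After input C: C = (9.311·40.82 + 0.58·47) / 9.891 = 41.19 mg/L.

41.2 mg/L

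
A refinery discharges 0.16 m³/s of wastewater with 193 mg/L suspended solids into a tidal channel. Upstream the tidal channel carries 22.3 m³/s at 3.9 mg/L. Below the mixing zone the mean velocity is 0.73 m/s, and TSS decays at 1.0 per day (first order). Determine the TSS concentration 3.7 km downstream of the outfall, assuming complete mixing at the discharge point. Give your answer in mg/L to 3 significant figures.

4.95 mg/L

After complete mixing, C₀ = (0.16·193 + 22.3·3.9) / 22.46 = 5.247 mg/L.
Travel time t = 3700 m / 0.73 m/s = 5068 s = 0.05866 d.
C = 5.247·exp(−1.0·0.05866) = 5.247·0.943 = 4.948 mg/L.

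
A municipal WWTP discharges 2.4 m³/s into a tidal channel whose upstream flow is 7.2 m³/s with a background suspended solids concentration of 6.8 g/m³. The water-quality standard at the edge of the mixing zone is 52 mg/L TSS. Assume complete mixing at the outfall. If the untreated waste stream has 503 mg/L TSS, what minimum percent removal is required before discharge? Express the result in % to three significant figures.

Mass balance: 52·9.6 = 2.4·Cₑ + 7.2·6.8.
Cₑ = (499.2 − 48.96) / 2.4 = 187.6 mg/L.
Required removal = 1 − 187.6/503 = 62.7 %.

62.7 %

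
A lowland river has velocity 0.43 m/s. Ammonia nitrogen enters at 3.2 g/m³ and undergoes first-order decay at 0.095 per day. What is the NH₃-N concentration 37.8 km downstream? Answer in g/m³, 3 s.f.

Travel time t = 37.8 km / 0.43 m/s = 3.78e+04/0.43 = 8.791e+04 s = 1.017 d.
First-order decay: C = 3.2·exp(−0.095·1.017) = 3.2·0.9079 = 2.905 g/m³.

2.91 g/m³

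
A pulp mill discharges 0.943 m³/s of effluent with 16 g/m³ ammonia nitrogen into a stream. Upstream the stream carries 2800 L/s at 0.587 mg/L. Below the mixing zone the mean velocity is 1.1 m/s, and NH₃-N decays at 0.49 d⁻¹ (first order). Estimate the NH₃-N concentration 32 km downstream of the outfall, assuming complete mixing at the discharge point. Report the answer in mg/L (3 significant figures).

2800 L/s = 2.8 m³/s.
After complete mixing, C₀ = (0.943·16 + 2.8·0.587) / 3.743 = 4.47 mg/L.
Travel time t = 3.2e+04 m / 1.1 m/s = 2.909e+04 s = 0.3367 d.
C = 4.47·exp(−0.49·0.3367) = 4.47·0.8479 = 3.79 mg/L.

3.79 mg/L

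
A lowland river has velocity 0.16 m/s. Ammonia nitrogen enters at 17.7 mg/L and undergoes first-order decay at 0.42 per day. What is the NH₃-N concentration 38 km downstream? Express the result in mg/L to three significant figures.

5.58 mg/L

Travel time t = 38 km / 0.16 m/s = 3.8e+04/0.16 = 2.375e+05 s = 2.749 d.
First-order decay: C = 17.7·exp(−0.42·2.749) = 17.7·0.3152 = 5.579 mg/L.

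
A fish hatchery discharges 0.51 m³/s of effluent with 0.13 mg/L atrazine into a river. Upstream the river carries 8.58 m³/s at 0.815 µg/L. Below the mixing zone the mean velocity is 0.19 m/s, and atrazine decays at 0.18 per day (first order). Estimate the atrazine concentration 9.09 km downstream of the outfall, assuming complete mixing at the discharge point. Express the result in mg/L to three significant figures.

0.815 µg/L = 0.000815 mg/L.
After complete mixing, C₀ = (0.51·0.13 + 8.58·0.000815) / 9.09 = 0.008063 mg/L.
Travel time t = 9090 m / 0.19 m/s = 4.784e+04 s = 0.5537 d.
C = 0.008063·exp(−0.18·0.5537) = 0.008063·0.9051 = 0.007298 mg/L.

0.00730 mg/L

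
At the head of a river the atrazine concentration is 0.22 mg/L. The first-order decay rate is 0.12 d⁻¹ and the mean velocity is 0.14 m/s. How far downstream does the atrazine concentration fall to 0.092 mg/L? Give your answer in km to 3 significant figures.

From C = C₀·e^(−kt), t = ln(C₀/C)/k = ln(0.22/0.092)/0.12 = 0.8718/0.12 = 7.265 d.
Distance = v·t = 0.14 m/s × 6.277e+05 s = 8.788e+04 m = 87.88 km.

87.9 km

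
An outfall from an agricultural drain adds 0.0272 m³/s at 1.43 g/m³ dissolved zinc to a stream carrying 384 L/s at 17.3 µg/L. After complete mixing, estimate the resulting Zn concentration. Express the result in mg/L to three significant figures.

384 L/s = 0.384 m³/s.
17.3 µg/L = 0.0173 mg/L.
Flow-weighted mixing gives C = (0.0272·1.43 + 0.384·0.0173) / (0.0272 + 0.384) = 0.04554/0.4112 = 0.1107 mg/L.

0.111 mg/L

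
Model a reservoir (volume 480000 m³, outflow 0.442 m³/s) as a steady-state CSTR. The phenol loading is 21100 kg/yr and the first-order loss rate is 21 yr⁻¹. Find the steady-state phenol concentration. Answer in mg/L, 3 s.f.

0.878 mg/L

Outflow Q = 0.442 m³/s × 3.156e+07 s/yr = 1.395e+07 m³/yr.
Steady-state CSTR mass balance: W = Q·C + k·V·C, so C = W/(Q + kV).
Q + kV = 1.395e+07 + 21·480000 = 2.403e+07 m³/yr.
C = 21100/2.403e+07 = 0.0008781 kg/m³ = 0.8781 mg/L.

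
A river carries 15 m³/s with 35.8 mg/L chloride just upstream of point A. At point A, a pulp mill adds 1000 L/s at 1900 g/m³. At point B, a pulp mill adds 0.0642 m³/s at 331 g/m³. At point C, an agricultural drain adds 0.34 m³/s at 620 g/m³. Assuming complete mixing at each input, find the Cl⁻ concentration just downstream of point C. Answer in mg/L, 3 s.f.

163 mg/L

1000 L/s = 1 m³/s.
After input A: C = (15·35.8 + 1·1900) / 16 = 152.3 mg/L.
After input B: C = (16·152.3 + 0.0642·331) / 16.06 = 153 mg/L.
After input C: C = (16.06·153 + 0.34·620) / 16.4 = 162.7 mg/L.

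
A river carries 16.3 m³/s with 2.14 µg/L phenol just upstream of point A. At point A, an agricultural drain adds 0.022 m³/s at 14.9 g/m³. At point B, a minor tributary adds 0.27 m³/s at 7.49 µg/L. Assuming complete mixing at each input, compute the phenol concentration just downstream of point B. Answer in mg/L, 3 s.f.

2.14 µg/L = 0.00214 mg/L.
After input A: C = (16.3·0.00214 + 0.022·14.9) / 16.32 = 0.02222 mg/L.
7.49 µg/L = 0.00749 mg/L.
After input B: C = (16.32·0.02222 + 0.27·0.00749) / 16.59 = 0.02198 mg/L.

0.0220 mg/L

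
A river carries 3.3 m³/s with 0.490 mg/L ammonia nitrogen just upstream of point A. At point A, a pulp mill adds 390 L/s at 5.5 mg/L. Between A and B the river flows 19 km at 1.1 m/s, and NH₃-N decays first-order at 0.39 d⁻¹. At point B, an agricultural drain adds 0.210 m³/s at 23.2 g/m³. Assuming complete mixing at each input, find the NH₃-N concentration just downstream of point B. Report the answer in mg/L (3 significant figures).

2.14 mg/L

390 L/s = 0.39 m³/s.
After input A: C = (3.3·0.49 + 0.39·5.5) / 3.69 = 1.02 mg/L.
Over the 19 km reach to input B (t = 1.727e+04 s = 0.1999 d), decay gives C = 1.02·exp(−0.39·0.1999) = 0.943 mg/L.
After input B: C = (3.69·0.943 + 0.21·23.2) / 3.9 = 2.141 mg/L.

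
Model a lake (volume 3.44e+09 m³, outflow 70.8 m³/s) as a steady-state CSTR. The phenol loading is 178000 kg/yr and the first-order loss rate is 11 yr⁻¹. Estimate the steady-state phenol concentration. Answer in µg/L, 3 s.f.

4.44 µg/L

Outflow Q = 70.8 m³/s × 3.156e+07 s/yr = 2.234e+09 m³/yr.
Steady-state CSTR mass balance: W = Q·C + k·V·C, so C = W/(Q + kV).
Q + kV = 2.234e+09 + 11·3.44e+09 = 4.007e+10 m³/yr.
C = 178000/4.007e+10 = 4.442e-06 kg/m³ = 0.004442 mg/L = 4.442 µg/L.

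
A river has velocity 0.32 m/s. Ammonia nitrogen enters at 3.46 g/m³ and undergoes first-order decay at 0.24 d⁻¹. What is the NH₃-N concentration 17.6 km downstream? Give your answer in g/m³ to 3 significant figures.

2.97 g/m³

Travel time t = 17.6 km / 0.32 m/s = 1.76e+04/0.32 = 5.5e+04 s = 0.6366 d.
First-order decay: C = 3.46·exp(−0.24·0.6366) = 3.46·0.8583 = 2.97 g/m³.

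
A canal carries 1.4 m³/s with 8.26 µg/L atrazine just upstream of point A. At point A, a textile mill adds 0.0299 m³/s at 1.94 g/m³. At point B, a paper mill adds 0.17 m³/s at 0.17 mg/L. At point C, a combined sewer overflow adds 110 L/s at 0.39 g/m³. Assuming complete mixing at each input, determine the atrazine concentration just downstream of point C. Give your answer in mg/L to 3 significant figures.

0.0827 mg/L

8.26 µg/L = 0.00826 mg/L.
After input A: C = (1.4·0.00826 + 0.0299·1.94) / 1.43 = 0.04865 mg/L.
After input B: C = (1.43·0.04865 + 0.17·0.17) / 1.6 = 0.06155 mg/L.
110 L/s = 0.11 m³/s.
After input C: C = (1.6·0.06155 + 0.11·0.39) / 1.71 = 0.08268 mg/L.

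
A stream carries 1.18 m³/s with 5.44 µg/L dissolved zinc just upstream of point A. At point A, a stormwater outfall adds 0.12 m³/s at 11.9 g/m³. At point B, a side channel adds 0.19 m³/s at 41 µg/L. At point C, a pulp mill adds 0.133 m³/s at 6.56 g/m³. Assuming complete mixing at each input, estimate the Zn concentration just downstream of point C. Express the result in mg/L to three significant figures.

5.44 µg/L = 0.00544 mg/L.
After input A: C = (1.18·0.00544 + 0.12·11.9) / 1.3 = 1.103 mg/L.
41 µg/L = 0.041 mg/L.
After input B: C = (1.3·1.103 + 0.19·0.041) / 1.49 = 0.9679 mg/L.
After input C: C = (1.49·0.9679 + 0.133·6.56) / 1.623 = 1.426 mg/L.

1.43 mg/L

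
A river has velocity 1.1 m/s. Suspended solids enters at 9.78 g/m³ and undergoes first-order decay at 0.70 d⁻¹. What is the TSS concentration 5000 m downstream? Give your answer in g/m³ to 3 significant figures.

Travel time t = 5000 m / 1.1 m/s = 5000/1.1 = 4545 s = 0.05261 d.
First-order decay: C = 9.78·exp(−0.70·0.05261) = 9.78·0.9638 = 9.426 g/m³.

9.43 g/m³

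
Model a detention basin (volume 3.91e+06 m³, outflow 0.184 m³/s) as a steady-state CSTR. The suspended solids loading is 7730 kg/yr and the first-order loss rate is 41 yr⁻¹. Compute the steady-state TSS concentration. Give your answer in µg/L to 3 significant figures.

46.5 µg/L

Outflow Q = 0.184 m³/s × 3.156e+07 s/yr = 5.807e+06 m³/yr.
Steady-state CSTR mass balance: W = Q·C + k·V·C, so C = W/(Q + kV).
Q + kV = 5.807e+06 + 41·3.91e+06 = 1.661e+08 m³/yr.
C = 7730/1.661e+08 = 4.653e-05 kg/m³ = 0.04653 mg/L = 46.53 µg/L.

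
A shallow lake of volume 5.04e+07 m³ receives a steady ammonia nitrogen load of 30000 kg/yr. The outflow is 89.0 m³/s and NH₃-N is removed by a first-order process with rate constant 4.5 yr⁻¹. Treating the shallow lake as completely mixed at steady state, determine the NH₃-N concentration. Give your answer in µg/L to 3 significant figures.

9.88 µg/L

Outflow Q = 89.0 m³/s × 3.156e+07 s/yr = 2.809e+09 m³/yr.
Steady-state CSTR mass balance: W = Q·C + k·V·C, so C = W/(Q + kV).
Q + kV = 2.809e+09 + 4.5·5.04e+07 = 3.035e+09 m³/yr.
C = 30000/3.035e+09 = 9.883e-06 kg/m³ = 0.009883 mg/L = 9.883 µg/L.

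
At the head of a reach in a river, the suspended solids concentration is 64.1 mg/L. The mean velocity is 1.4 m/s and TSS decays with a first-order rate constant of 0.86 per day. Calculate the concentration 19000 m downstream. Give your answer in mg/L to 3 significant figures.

Travel time t = 19000 m / 1.4 m/s = 1.9e+04/1.4 = 1.357e+04 s = 0.1571 d.
First-order decay: C = 64.1·exp(−0.86·0.1571) = 64.1·0.8736 = 56 mg/L.

56.0 mg/L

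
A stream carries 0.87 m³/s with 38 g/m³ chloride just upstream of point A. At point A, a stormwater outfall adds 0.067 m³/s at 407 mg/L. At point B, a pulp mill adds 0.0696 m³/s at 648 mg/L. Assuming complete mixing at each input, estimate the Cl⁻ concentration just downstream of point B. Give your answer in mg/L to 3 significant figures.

105 mg/L

After input A: C = (0.87·38 + 0.067·407) / 0.937 = 64.39 mg/L.
After input B: C = (0.937·64.39 + 0.0696·648) / 1.007 = 104.7 mg/L.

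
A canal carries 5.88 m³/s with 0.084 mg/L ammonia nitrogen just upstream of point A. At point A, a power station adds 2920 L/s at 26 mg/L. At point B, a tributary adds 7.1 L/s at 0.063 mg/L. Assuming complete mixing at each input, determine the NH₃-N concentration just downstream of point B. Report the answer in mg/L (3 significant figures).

8.68 mg/L

2920 L/s = 2.92 m³/s.
After input A: C = (5.88·0.084 + 2.92·26) / 8.8 = 8.683 mg/L.
7.1 L/s = 0.0071 m³/s.
After input B: C = (8.8·8.683 + 0.0071·0.063) / 8.807 = 8.676 mg/L.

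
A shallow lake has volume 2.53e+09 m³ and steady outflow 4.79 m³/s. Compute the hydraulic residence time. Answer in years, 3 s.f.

Q = 4.79 m³/s × 3.156e+07 s/yr = 1.512e+08 m³/yr.
Hydraulic residence time τ = V/Q = 2.53e+09/1.512e+08 = 16.74 yr.

16.7 yr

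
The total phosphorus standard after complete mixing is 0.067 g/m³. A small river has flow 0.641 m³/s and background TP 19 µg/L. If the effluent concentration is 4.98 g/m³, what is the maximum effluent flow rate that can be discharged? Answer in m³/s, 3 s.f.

0.00626 m³/s

19 µg/L = 0.019 mg/L.
Mass balance at complete mixing: C_std·(Q_w + Q_r) = Q_w·C_e + Q_r·C_b.
Rearranging, Q_w = Q_r·(C_std − C_b)/(C_e − C_std) = 0.641·(0.067 − 0.019) / (4.98 − 0.067) = 0.006263 m³/s.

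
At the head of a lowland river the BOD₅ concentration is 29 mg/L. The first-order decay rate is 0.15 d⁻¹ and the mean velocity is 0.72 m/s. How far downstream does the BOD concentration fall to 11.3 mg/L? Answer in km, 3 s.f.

391 km

From C = C₀·e^(−kt), t = ln(C₀/C)/k = ln(29/11.3)/0.15 = 0.9425/0.15 = 6.283 d.
Distance = v·t = 0.72 m/s × 5.429e+05 s = 3.909e+05 m = 390.9 km.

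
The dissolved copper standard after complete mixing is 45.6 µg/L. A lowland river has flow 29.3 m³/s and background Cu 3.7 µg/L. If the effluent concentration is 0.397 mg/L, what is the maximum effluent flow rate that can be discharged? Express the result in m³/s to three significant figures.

3.49 m³/s

3.7 µg/L = 0.0037 mg/L.
45.6 µg/L = 0.0456 mg/L.
Mass balance at complete mixing: C_std·(Q_w + Q_r) = Q_w·C_e + Q_r·C_b.
Rearranging, Q_w = Q_r·(C_std − C_b)/(C_e − C_std) = 29.3·(0.0456 − 0.0037) / (0.397 − 0.0456) = 3.494 m³/s.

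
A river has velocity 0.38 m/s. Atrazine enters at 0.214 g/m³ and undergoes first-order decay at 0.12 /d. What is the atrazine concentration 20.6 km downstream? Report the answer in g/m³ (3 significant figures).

0.198 g/m³

Travel time t = 20.6 km / 0.38 m/s = 2.06e+04/0.38 = 5.421e+04 s = 0.6274 d.
First-order decay: C = 0.214·exp(−0.12·0.6274) = 0.214·0.9275 = 0.1985 g/m³.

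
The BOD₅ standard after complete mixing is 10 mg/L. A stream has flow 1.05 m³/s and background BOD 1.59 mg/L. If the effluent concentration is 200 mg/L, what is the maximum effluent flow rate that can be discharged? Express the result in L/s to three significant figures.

46.5 L/s

Mass balance at complete mixing: C_std·(Q_w + Q_r) = Q_w·C_e + Q_r·C_b.
Rearranging, Q_w = Q_r·(C_std − C_b)/(C_e − C_std) = 1.05·(10 − 1.59) / (200 − 10) = 0.04648 m³/s.
= 46.48 L/s.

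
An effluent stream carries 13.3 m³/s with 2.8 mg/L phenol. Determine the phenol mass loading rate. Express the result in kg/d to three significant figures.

3220 kg/d

Mass flux = Q·C = 13.3 m³/s × 2.8 g/m³ = 37.24 g/s.
= 37.24 g/s × 86.4 = 3218 kg/d.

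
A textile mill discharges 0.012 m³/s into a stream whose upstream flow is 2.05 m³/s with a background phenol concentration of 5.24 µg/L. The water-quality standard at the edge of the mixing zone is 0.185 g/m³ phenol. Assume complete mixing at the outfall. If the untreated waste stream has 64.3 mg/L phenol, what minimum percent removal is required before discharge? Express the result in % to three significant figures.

5.24 µg/L = 0.00524 mg/L.
Mass balance: 0.185·2.062 = 0.012·Cₑ + 2.05·0.00524.
Cₑ = (0.3815 − 0.01074) / 0.012 = 30.89 mg/L.
Required removal = 1 − 30.89/64.3 = 51.95 %.

52.0 %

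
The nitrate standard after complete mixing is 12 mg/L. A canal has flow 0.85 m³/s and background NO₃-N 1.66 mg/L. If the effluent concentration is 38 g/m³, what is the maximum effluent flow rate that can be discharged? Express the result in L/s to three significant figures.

338 L/s

Mass balance at complete mixing: C_std·(Q_w + Q_r) = Q_w·C_e + Q_r·C_b.
Rearranging, Q_w = Q_r·(C_std − C_b)/(C_e − C_std) = 0.85·(12 − 1.66) / (38 − 12) = 0.338 m³/s.
= 338 L/s.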